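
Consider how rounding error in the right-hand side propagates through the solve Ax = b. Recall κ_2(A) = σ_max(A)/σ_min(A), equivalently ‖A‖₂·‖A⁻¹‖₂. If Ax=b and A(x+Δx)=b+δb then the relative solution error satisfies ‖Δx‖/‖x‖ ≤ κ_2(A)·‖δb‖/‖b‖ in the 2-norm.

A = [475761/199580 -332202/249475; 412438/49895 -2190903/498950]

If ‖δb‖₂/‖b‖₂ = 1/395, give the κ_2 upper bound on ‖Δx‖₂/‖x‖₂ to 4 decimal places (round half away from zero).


0.4458

AᵀA = [6936541625/93722768 -462416955/11715346; -462416955/11715346 493316577/23430692]; tr = 524106349/5513104, det = 6426225/22052416
λ_max, λ_min = (524106349/5513104 ± √274652036615357401/30394315714816)/2 = 1521/16, 4225/1378276
κ = σ_max/σ_min = (39/4)/(65/1174) = 176.1000
worst-case relative error ≤ 176.1000 × 1/395 = 0.4458


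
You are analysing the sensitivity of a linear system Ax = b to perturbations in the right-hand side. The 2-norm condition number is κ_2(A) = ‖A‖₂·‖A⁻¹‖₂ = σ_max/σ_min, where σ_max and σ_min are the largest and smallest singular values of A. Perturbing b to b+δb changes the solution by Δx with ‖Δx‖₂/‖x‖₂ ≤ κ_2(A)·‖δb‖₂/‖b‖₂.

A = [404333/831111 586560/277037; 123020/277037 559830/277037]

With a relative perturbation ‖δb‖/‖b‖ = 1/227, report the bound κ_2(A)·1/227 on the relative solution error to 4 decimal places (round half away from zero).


0.9238

M = AᵀA = [356350129/821338281 175892360/91259809; 175892360/91259809 781762500/91259809]. tr(M)=4397509/488601, det(M)=100/54289
eigenvalues of AᵀA: λ = (tr ± √(tr²−4·det))/2 = 9, 100/488601
κ_2(A) = √(λ_max/λ_min) = √(9 / (100/488601)) = 209.7000
worst-case relative error ≤ 209.7000 × 1/227 = 0.9238


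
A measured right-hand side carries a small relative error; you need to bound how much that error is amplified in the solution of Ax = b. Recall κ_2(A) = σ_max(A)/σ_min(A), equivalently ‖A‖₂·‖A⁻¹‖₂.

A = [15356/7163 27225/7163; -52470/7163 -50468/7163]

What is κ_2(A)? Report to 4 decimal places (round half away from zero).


9.5000

M = AᵀA = [17685844/303601 18142740/303601; 18142740/303601 19456921/303601]. tr(M)=44165/361, det(M)=58564/361
eigenvalues of AᵀA: λ = (tr ± √(tr²−4·det))/2 = 121, 484/361
κ_2(A) = √(λ_max/λ_min) = √(121 / (484/361)) = 9.5000


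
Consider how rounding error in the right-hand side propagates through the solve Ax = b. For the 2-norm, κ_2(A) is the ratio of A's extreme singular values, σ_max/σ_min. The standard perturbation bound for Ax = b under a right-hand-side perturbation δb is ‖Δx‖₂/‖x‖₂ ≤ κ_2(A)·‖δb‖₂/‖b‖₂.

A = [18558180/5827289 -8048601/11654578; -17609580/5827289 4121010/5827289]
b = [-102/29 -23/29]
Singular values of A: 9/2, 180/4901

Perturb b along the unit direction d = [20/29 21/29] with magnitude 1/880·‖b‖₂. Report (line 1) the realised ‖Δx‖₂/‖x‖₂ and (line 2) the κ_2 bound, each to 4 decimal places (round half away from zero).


σ_max = 9/2, σ_min = 180/4901
κ_2(A) = (9/2) / (180/4901) = 122.5250
bound on ‖Δx‖/‖x‖: κ·ε = 122.5250·1/880 = 0.1392
solve Ax = b  →  x = [-18.3641 -79.5935]
‖b‖ = 3.6056, ‖x‖ = 81.6845
δb = ε·‖b‖·d = [0.0028 0.0030]; solving A·Δx = δb gives ‖Δx‖ = 0.1116
relative error = 0.0014
realised/bound (from unrounded values) ≈ 0.0098

0.0014
0.1392


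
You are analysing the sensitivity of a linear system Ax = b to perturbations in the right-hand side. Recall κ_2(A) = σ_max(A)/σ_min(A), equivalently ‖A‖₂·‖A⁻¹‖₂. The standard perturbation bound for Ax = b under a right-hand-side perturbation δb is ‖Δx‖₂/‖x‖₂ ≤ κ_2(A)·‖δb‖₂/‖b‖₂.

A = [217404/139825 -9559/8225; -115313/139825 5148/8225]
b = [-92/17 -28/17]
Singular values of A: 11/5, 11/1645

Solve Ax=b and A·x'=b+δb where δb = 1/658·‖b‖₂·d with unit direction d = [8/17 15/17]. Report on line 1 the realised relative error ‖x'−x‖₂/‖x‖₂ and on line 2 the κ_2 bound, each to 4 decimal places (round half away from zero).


0.0021
0.5000

σ_max = 11/5, σ_min = 11/1645
κ = σ_max/σ_min = (11/5)/(11/1645) = 329.0000
worst-case relative error ≤ 329.0000 × 1/658 = 0.5000
solve Ax = b  →  x = [-360.3636 -477.4545]
2-norm of b is 5.6569; of x, 598.1846
Δx = A⁻¹·δb where δb = 1/658·5.6569·d; ‖Δx‖ = 1.2856
dividing the unrounded norms, ‖Δx‖/‖x‖ = 0.0021
so the bound overstates the realised error by a factor of ≈ 232.6392 (computed from the unrounded values)


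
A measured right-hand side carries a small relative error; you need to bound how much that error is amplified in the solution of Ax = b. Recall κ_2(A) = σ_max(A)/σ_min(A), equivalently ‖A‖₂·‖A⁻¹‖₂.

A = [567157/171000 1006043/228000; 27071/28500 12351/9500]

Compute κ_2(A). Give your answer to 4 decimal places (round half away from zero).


273.6000

form AᵀA = [556878829/46785600 989970071/62380800; 989970071/62380800 1759983529/83174400] with trace 989996521/29942784 and determinant 6996025/479084544
char-poly roots: 529/16 and 13225/29942784
κ = σ_max/σ_min = (23/4)/(115/5472) = 273.6000


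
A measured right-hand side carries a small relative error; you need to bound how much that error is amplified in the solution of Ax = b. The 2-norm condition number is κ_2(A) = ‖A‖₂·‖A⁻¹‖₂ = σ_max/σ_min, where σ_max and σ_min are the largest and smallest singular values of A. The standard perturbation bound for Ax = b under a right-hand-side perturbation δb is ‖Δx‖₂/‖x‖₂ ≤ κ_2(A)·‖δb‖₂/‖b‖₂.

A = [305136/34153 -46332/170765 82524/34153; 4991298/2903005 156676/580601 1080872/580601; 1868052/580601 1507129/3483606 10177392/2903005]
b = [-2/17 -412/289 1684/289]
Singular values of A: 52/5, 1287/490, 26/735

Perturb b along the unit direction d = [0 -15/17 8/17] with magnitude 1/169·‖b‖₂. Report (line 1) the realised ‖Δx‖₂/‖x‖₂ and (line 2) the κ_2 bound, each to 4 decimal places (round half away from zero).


0.0089
1.7396

σ_max = 52/5, σ_min = 26/735
κ = σ_max/σ_min = (52/5)/(26/735) = 294.0000
κ_2(A)·‖δb‖/‖b‖ = 1.7396
solve Ax = b  →  x = [-9.9408 -109.9846 24.3578]
‖b‖₂ = 6.0000 and ‖x‖₂ = 113.0873
re-solving with b+δb shifts x by Δx of norm 1.0036
relative error = 0.0089
tightness: 0.0089 against a bound of 1.7396 (unrounded ratio ≈ 0.0051)


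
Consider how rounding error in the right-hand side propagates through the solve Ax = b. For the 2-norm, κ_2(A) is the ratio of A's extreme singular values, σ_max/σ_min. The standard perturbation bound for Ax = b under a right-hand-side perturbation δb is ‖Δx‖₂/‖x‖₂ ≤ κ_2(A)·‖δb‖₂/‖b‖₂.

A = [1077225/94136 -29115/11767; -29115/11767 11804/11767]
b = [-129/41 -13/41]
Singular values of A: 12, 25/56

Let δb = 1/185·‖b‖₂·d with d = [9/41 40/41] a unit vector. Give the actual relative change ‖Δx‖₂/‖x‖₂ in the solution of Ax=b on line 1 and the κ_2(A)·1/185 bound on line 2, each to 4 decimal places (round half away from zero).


from the listed singular values, σ₁ = 12, σ_n = 25/56
condition number: 12 ÷ (25/56) = 26.8800
perturbation bound = 26.8800·1/185 = 0.1453
solve Ax = b  →  x = [-0.7356 -2.1305]
‖b‖₂ = 3.1623 and ‖x‖₂ = 2.2539
with δb = [0.0038 0.0167], A·Δx = δb → ‖Δx‖ = 0.0383
dividing the unrounded norms, ‖Δx‖/‖x‖ = 0.0170
so the bound overstates the realised error by a factor of ≈ 8.5530 (computed from the unrounded values)

0.0170
0.1453


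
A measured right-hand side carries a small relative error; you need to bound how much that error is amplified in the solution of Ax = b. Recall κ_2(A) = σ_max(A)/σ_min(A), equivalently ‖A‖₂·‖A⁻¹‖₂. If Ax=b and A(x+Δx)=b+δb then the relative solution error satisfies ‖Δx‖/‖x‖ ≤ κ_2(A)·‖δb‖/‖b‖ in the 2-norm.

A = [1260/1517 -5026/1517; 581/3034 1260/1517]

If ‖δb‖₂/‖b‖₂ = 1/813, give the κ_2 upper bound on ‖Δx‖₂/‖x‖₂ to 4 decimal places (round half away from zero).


AᵀA = [163121/224516 -145530/56129; -145530/56129 654836/56129]; tr = 67865/5476, det = 2401/1369
λ_max, λ_min = (67865/5476 ± √4395292209/29986576)/2 = 49/4, 196/1369
so κ_2 = √((49/4) / (196/1369)) = 9.2500
perturbation bound = 9.2500·1/813 = 0.0114

0.0114


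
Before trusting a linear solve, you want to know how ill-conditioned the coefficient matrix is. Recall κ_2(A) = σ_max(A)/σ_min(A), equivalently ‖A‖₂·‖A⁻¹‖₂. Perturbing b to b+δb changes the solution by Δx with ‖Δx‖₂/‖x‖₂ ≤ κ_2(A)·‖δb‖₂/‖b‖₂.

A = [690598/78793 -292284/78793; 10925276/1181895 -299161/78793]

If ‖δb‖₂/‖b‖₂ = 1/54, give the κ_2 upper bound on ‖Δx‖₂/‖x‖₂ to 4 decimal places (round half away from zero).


3.4833

form AᵀA = [269524274836/1660970025 -7486537076/110731335; -7486537076/110731335 207999097/7382089] with trace 1871740069/9828225 and determinant 1119364/1092025
solving λ² − 1871740069/9828225·λ + 1119364/1092025 = 0 gives λ = 4761/25, 2116/393129
κ_2(A) = √(λ_max/λ_min) = √((4761/25) / (2116/393129)) = 188.1000
worst-case relative error ≤ 188.1000 × 1/54 = 3.4833


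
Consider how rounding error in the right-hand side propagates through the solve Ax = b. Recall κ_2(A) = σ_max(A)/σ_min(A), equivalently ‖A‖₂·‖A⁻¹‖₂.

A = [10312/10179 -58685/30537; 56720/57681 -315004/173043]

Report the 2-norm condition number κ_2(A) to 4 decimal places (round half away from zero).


M = AᵀA = [70970176/35605089 -399161000/106815267; -399161000/106815267 2245354609/320445801]. tr(M)=9979537/1108809, det(M)=256/123201
char-poly roots: 9 and 256/1108809
so κ_2 = √(9 / (256/1108809)) = 197.4375

197.4375


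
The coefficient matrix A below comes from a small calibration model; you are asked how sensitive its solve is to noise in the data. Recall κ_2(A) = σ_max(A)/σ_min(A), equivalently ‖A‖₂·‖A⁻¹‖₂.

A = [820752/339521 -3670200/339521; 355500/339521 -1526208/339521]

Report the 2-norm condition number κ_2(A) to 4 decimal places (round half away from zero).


318.5000

AᵀA = [4733811216/682097689 -21034857600/682097689; -21034857600/682097689 93489224256/682097689]; tr = 58431312/405769, det = 82944/405769
eigenvalues of AᵀA: λ = (tr ± √(tr²−4·det))/2 = 144, 576/405769
so κ_2 = √(144 / (576/405769)) = 318.5000


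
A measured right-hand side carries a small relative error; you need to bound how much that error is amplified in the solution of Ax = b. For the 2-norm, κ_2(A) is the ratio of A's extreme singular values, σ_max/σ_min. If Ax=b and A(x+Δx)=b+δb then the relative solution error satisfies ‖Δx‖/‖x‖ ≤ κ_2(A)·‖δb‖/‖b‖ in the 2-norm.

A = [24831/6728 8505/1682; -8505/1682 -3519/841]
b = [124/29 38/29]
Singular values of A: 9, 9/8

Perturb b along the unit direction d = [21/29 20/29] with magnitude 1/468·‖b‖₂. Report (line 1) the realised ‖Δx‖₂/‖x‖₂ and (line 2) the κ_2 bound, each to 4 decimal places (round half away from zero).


σ_max = 9, σ_min = 9/8
condition number: 9 ÷ (9/8) = 8.0000
worst-case relative error ≤ 8.0000 × 1/468 = 0.0171
solve Ax = b  →  x = [-2.4215 2.6130]
‖b‖ = 4.4721, ‖x‖ = 3.5625
δb = ε·‖b‖·d = [0.0069 0.0066]; solving A·Δx = δb gives ‖Δx‖ = 0.0085
relative error = 0.0024
so the bound overstates the realised error by a factor of ≈ 7.1694 (computed from the unrounded values)

0.0024
0.0171


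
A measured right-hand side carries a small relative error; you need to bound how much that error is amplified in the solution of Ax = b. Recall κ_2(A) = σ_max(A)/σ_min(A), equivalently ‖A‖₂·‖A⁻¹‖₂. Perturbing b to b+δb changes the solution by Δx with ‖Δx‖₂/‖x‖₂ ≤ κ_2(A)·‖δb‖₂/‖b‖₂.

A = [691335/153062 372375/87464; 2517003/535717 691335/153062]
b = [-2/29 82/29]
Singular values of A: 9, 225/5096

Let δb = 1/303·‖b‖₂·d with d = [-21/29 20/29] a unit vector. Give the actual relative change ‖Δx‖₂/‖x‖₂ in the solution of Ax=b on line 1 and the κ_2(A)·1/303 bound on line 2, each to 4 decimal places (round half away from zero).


largest singular value 9, smallest 225/5096
condition number: 9 ÷ (225/5096) = 203.8400
perturbation bound = 203.8400·1/303 = 0.6727
solve Ax = b  →  x = [-31.0789 32.9551]
2-norm of b is 2.8284; of x, 45.2983
re-solving with b+δb shifts x by Δx of norm 0.2114
relative error = 0.0047
tightness: 0.0047 against a bound of 0.6727 (unrounded ratio ≈ 0.0069)

0.0047
0.6727


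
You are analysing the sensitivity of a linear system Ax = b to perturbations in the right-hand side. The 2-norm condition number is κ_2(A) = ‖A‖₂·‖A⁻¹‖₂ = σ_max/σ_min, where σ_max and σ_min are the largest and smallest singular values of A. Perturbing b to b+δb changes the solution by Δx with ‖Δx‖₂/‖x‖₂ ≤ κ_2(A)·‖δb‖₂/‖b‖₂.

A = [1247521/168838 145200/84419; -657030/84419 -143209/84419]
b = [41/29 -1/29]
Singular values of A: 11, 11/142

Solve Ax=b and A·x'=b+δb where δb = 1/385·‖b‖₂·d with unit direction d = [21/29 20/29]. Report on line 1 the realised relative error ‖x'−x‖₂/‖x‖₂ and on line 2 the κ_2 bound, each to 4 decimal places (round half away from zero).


from the listed singular values, σ₁ = 11, σ_n = 11/142
condition number: 11 ÷ (11/142) = 142.0000
worst-case relative error ≤ 142.0000 × 1/385 = 0.3688
solve Ax = b  →  x = [-2.7450 12.6142]
2-norm of b is 1.4142; of x, 12.9094
Δx = A⁻¹·δb where δb = 1/385·1.4142·d; ‖Δx‖ = 0.0474
relative error = 0.0037
tightness: 0.0037 against a bound of 0.3688 (unrounded ratio ≈ 0.0100)

0.0037
0.3688


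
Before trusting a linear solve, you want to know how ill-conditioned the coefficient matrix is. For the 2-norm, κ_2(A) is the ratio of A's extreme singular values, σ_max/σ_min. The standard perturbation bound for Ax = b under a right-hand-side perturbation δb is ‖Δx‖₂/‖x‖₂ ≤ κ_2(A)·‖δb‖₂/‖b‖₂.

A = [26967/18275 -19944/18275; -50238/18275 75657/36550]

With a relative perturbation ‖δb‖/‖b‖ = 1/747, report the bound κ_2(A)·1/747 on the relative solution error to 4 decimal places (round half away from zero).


AᵀA = [11249397/1155625 -8436879/1155625; -8436879/1155625 25311537/4622500]; tr = 562473/36980, det = 13689/4622500
λ_max, λ_min = (562473/36980 ± √7908991917849/34188010000)/2 = 1521/100, 9/46225
κ = σ_max/σ_min = (39/10)/(3/215) = 279.5000
bound on ‖Δx‖/‖x‖: κ·ε = 279.5000·1/747 = 0.3742

0.3742


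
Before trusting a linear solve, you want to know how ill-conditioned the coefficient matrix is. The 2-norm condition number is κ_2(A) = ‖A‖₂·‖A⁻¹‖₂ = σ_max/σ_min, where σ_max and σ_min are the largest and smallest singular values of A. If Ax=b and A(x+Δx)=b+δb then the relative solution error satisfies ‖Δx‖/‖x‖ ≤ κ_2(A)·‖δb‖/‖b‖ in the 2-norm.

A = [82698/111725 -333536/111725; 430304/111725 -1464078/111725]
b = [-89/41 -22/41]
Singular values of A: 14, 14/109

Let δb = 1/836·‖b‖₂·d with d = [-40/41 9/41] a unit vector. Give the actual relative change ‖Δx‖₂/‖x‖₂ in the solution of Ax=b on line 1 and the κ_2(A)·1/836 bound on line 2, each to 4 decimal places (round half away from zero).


0.0013
0.1304

largest singular value 14, smallest 14/109
condition number: 14 ÷ (14/109) = 109.0000
worst-case relative error ≤ 109.0000 × 1/836 = 0.1304
solve Ax = b  →  x = [14.9286 4.4286]
‖b‖ = 2.2361, ‖x‖ = 15.5716
Δx = A⁻¹·δb where δb = 1/836·2.2361·d; ‖Δx‖ = 0.0208
dividing the unrounded norms, ‖Δx‖/‖x‖ = 0.0013
tightness: 0.0013 against a bound of 0.1304 (unrounded ratio ≈ 0.0103)


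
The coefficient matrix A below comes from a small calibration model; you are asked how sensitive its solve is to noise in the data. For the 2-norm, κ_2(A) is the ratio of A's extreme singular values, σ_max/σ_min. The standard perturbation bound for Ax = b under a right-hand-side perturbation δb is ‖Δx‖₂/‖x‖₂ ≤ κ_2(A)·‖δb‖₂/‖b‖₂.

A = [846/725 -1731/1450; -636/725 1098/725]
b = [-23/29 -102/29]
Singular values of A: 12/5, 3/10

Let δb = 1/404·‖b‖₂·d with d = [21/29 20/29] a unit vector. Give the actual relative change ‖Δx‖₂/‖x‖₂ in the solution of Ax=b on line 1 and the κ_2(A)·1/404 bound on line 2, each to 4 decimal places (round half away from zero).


0.0030
0.0198

from the listed singular values, σ₁ = 12/5, σ_n = 3/10
κ = σ_max/σ_min = (12/5)/(3/10) = 8.0000
perturbation bound = 8.0000·1/404 = 0.0198
solve Ax = b  →  x = [-7.5000 -6.6667]
‖b‖ = 3.6056, ‖x‖ = 10.0347
re-solving with b+δb shifts x by Δx of norm 0.0297
relative error = 0.0030
so the bound overstates the realised error by a factor of ≈ 6.6795 (computed from the unrounded values)


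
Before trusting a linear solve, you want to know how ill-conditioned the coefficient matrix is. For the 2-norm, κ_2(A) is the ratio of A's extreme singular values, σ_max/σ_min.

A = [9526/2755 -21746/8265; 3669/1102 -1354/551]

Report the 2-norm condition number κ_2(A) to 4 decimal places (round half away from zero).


M = AᵀA = [831769/36100 -467831/27075; -467831/27075 1052776/81225]. tr(M)=467881/12996, det(M)=25/361
solving λ² − 467881/12996·λ + 25/361 = 0 gives λ = 36, 25/12996
κ = σ_max/σ_min = 6/(5/114) = 136.8000

136.8000


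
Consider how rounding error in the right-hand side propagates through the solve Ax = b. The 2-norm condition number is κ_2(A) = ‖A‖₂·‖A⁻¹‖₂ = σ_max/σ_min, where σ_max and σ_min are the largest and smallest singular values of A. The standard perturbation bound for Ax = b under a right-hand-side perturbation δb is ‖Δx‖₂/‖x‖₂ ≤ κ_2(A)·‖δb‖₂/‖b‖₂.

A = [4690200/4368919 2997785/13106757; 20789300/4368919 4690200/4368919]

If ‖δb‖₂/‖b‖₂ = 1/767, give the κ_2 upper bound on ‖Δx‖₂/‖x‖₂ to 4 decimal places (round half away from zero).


M = AᵀA = [270192130000/11354820481 60792809000/11354820481; 60792809000/11354820481 123122248225/102193384329]. tr(M)=1519840225/60793209, det(M)=250000/60793209
eigenvalues of AᵀA: λ = (tr ± √(tr²−4·det))/2 = 25, 10000/60793209
so κ_2 = √(25 / (10000/60793209)) = 389.8500
perturbation bound = 389.8500·1/767 = 0.5083

0.5083


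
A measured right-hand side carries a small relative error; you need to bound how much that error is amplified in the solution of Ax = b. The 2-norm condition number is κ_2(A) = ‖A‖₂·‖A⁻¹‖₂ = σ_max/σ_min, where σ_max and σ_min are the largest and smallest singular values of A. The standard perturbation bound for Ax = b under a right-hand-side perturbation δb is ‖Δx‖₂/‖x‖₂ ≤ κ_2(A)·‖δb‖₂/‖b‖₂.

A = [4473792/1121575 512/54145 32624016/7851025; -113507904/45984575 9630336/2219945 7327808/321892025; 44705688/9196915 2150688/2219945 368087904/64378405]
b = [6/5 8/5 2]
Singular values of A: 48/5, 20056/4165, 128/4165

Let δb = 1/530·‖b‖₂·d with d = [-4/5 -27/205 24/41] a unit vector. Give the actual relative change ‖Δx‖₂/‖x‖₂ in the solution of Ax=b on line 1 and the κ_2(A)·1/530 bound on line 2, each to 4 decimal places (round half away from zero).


from the listed singular values, σ₁ = 48/5, σ_n = 128/4165
κ_2(A) = (48/5) / (128/4165) = 312.3750
bound on ‖Δx‖/‖x‖: κ·ε = 312.3750·1/530 = 0.5894
solve Ax = b  →  x = [0.0280 0.3834 0.2610]
‖b‖₂ = 2.8284 and ‖x‖₂ = 0.4647
Δx = A⁻¹·δb where δb = 1/530·2.8284·d; ‖Δx‖ = 0.1736
realised ‖Δx‖/‖x‖ = 0.3737
realised/bound (from unrounded values) ≈ 0.6341

0.3737
0.5894


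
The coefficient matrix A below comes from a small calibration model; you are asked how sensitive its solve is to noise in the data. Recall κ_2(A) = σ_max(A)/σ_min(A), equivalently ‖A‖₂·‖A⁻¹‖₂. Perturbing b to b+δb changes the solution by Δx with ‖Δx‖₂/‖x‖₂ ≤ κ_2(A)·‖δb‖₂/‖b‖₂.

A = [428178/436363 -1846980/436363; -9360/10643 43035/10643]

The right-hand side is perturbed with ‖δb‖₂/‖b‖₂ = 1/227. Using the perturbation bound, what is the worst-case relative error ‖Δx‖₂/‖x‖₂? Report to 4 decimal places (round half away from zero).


form AᵀA = [393113124/226412209 -1745488440/226412209; -1745488440/226412209 7758104625/226412209] with trace 4849029/134689 and determinant 8100/134689
solving λ² − 4849029/134689·λ + 8100/134689 = 0 gives λ = 36, 225/134689
κ_2(A) = √(λ_max/λ_min) = √(36 / (225/134689)) = 146.8000
bound on ‖Δx‖/‖x‖: κ·ε = 146.8000·1/227 = 0.6467

0.6467


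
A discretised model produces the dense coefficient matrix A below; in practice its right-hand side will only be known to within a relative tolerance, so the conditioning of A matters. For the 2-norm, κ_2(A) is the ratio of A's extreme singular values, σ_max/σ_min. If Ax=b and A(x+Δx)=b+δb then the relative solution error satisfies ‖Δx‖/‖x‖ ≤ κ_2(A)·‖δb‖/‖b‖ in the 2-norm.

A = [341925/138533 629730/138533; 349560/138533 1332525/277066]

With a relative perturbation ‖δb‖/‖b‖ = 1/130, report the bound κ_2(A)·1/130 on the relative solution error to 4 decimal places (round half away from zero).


form AᵀA = [284310225/22819729 532959750/22819729; 532959750/22819729 3997458225/91278916] with trace 17767125/315844 and determinant 50625/315844
eigenvalues of AᵀA: λ = (tr ± √(tr²−4·det))/2 = 225/4, 225/78961
κ_2(A) = √(λ_max/λ_min) = √((225/4) / (225/78961)) = 140.5000
bound on ‖Δx‖/‖x‖: κ·ε = 140.5000·1/130 = 1.0808

1.0808


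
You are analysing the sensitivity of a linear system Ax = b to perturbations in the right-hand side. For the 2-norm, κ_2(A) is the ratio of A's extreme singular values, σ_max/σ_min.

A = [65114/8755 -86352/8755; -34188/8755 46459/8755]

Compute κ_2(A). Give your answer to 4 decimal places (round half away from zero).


206.0000

AᵀA = [3743012/53045 -4990356/53045; -4990356/53045 6654053/53045]; tr = 2079413/10609, det = 9604/10609
λ_max, λ_min = (2079413/10609 ± √4323550869225/112550881)/2 = 196, 49/10609
σ_max=√196=14, σ_min=√(49/10609)=(7/103) → κ = 206.0000


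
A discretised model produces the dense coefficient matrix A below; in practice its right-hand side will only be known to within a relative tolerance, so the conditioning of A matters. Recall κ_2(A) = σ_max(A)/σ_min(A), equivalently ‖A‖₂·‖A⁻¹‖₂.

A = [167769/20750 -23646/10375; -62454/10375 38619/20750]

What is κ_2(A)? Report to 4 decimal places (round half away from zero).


M = AᵀA = [1749937833/17222500 -127579536/4305625; -127579536/4305625 149118417/17222500]. tr(M)=1519245/13778, det(M)=194481/110224
char-poly roots: 441/4 and 441/27556
κ_2(A) = √(λ_max/λ_min) = √((441/4) / (441/27556)) = 83.0000

83.0000


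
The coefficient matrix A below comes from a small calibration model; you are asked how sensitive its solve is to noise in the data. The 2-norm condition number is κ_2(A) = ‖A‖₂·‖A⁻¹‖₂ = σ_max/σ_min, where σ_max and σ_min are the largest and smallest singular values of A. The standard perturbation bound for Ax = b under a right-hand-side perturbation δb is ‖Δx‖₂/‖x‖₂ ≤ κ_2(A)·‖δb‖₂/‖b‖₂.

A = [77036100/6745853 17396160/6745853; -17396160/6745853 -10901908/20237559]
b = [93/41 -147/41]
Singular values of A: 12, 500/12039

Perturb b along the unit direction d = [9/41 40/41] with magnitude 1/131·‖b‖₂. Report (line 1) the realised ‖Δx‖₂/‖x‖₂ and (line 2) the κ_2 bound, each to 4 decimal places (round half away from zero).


from the listed singular values, σ₁ = 12, σ_n = 500/12039
κ_2(A) = 12 / (500/12039) = 288.9360
perturbation bound = 288.9360·1/131 = 2.2056
solve Ax = b  →  x = [16.1001 -70.4173]
‖b‖ = 4.2426, ‖x‖ = 72.2344
δb = ε·‖b‖·d = [0.0071 0.0316]; solving A·Δx = δb gives ‖Δx‖ = 0.7798
dividing the unrounded norms, ‖Δx‖/‖x‖ = 0.0108
realised/bound (from unrounded values) ≈ 0.0049

0.0108
2.2056


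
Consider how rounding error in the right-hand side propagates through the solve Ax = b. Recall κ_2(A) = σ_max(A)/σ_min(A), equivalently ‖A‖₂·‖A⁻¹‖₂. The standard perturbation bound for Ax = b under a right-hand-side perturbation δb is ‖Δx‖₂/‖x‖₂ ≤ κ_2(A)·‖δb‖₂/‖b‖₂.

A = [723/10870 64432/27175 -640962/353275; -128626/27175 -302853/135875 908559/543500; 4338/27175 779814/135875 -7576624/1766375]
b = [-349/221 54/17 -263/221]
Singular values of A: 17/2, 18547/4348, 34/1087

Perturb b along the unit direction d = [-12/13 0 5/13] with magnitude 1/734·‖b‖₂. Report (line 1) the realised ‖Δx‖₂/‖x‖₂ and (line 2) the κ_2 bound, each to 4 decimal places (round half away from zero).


0.0051
0.3702

σ_max = 17/2, σ_min = 34/1087
condition number: (17/2) ÷ (34/1087) = 271.7500
κ_2(A)·‖δb‖/‖b‖ = 0.3702
solve Ax = b  →  x = [-0.5489 19.0163 25.7010]
2-norm of b is 3.7417; of x, 31.9760
with δb = [-0.0047 0.0000 0.0020], A·Δx = δb → ‖Δx‖ = 0.1630
realised ‖Δx‖/‖x‖ = 0.0051
realised/bound (from unrounded values) ≈ 0.0138


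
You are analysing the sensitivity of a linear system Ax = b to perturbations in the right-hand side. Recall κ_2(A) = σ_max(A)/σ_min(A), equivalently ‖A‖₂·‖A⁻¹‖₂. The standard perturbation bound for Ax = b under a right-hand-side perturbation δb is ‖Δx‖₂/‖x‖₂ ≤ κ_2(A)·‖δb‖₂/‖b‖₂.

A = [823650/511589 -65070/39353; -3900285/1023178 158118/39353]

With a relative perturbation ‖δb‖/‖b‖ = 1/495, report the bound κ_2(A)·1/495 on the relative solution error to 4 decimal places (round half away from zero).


M = AᵀA = [106069943025/6194634436 -27842118255/1548658609; -27842118255/1548658609 29235406824/1548658609]. tr(M)=265174281/7365796, det(M)=50625/1841449
solving λ² − 265174281/7365796·λ + 50625/1841449 = 0 gives λ = 36, 5625/7365796
κ_2(A) = √(λ_max/λ_min) = √(36 / (5625/7365796)) = 217.1200
bound on ‖Δx‖/‖x‖: κ·ε = 217.1200·1/495 = 0.4386

0.4386


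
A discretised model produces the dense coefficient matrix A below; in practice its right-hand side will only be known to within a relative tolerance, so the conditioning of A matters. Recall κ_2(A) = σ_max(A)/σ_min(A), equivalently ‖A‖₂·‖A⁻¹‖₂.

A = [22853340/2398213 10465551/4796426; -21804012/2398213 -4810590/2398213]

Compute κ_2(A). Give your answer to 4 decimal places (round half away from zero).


M = AᵀA = [28934488224/166799849 6510152250/166799849; 6510152250/166799849 5861049921/667199396]. tr(M)=2965829337/16273156, det(M)=2125764/4068289
solving λ² − 2965829337/16273156·λ + 2125764/4068289 = 0 gives λ = 729/4, 11664/4068289
so κ_2 = √((729/4) / (11664/4068289)) = 252.1250

252.1250


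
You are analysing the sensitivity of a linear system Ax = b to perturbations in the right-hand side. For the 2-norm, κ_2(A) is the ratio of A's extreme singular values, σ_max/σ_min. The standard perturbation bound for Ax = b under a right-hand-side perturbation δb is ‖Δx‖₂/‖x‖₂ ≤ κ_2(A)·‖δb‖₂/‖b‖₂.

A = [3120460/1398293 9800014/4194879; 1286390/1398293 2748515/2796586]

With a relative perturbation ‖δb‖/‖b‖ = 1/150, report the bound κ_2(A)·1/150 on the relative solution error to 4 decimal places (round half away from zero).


1.8545

M = AᵀA = [67408697300/11569368721 212331627235/34708106163; 212331627235/34708106163 2675444437561/416497273956]. tr(M)=6066774721/495240516, det(M)=240100/123810129
eigenvalues of AᵀA: λ = (tr ± √(tr²−4·det))/2 = 49/4, 19600/123810129
σ_max=√(49/4)=(7/2), σ_min=√(19600/123810129)=(140/11127) → κ = 278.1750
bound on ‖Δx‖/‖x‖: κ·ε = 278.1750·1/150 = 1.8545


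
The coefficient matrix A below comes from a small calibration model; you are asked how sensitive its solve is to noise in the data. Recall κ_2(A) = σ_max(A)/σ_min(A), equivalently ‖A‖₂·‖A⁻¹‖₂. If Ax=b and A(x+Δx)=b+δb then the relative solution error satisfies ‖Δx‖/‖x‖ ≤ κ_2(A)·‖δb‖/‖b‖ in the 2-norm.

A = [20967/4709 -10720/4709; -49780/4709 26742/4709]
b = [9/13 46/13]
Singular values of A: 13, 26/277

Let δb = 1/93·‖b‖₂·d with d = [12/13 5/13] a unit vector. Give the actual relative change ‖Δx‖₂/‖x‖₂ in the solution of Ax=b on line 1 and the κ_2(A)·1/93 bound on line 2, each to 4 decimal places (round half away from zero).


σ_max = 13, σ_min = 26/277
κ_2(A) = 13 / (26/277) = 138.5000
κ_2(A)·‖δb‖/‖b‖ = 1.4892
solve Ax = b  →  x = [9.8235 18.9095]
‖b‖ = 3.6056, ‖x‖ = 21.3089
δb = ε·‖b‖·d = [0.0358 0.0149]; solving A·Δx = δb gives ‖Δx‖ = 0.4130
relative error = 0.0194
so the bound overstates the realised error by a factor of ≈ 76.8305 (computed from the unrounded values)

0.0194
1.4892


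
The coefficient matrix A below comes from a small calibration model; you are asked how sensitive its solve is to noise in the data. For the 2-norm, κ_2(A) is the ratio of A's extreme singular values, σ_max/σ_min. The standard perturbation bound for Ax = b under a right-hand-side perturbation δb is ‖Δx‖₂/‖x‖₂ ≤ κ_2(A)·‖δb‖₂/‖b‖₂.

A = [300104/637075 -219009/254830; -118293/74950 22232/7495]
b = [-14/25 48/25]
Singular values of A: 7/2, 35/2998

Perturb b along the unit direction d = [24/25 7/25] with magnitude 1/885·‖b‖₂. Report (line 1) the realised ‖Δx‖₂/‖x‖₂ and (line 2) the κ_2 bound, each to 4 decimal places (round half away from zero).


0.3388
0.3388

from the listed singular values, σ₁ = 7/2, σ_n = 35/2998
condition number: (7/2) ÷ (35/2998) = 299.8000
κ_2(A)·‖δb‖/‖b‖ = 0.3388
solve Ax = b  →  x = [-0.2689 0.5042]
‖b‖ = 2.0000, ‖x‖ = 0.5714
δb = ε·‖b‖·d = [0.0022 0.0006]; solving A·Δx = δb gives ‖Δx‖ = 0.1936
realised ‖Δx‖/‖x‖ = 0.3388
so the bound is sharp here: realised error equals the bound


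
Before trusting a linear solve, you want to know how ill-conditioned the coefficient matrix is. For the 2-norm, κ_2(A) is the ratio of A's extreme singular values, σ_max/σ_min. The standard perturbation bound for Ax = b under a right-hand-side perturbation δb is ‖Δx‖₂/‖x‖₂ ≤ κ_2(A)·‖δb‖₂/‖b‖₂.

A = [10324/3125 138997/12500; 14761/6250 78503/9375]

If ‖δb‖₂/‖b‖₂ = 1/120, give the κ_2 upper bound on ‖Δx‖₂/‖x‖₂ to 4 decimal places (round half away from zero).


1.2500

form AᵀA = [25769081/1562500 132451613/2343750; 132451613/2343750 10899401209/56250000] with trace 18923341/90000 and determinant 707281/360000
solving λ² − 18923341/90000·λ + 707281/360000 = 0 gives λ = 841/4, 841/90000
κ = σ_max/σ_min = (29/2)/(29/300) = 150.0000
bound on ‖Δx‖/‖x‖: κ·ε = 150.0000·1/120 = 1.2500


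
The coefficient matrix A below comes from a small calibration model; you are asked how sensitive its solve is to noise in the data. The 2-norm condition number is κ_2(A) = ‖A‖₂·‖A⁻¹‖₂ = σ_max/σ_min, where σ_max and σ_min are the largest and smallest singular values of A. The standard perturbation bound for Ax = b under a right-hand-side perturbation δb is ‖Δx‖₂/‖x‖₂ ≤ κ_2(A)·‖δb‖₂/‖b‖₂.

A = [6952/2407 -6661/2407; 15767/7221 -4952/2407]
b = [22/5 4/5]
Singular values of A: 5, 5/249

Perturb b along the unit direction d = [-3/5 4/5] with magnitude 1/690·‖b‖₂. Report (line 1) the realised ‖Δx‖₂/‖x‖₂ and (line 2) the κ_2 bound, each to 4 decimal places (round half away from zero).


0.0032
0.3609

largest singular value 5, smallest 5/249
κ_2(A) = 5 / (5/249) = 249.0000
κ_2(A)·‖δb‖/‖b‖ = 0.3609
solve Ax = b  →  x = [-68.1103 -72.6759]
‖b‖₂ = 4.4721 and ‖x‖₂ = 99.6032
Δx = A⁻¹·δb where δb = 1/690·4.4721·d; ‖Δx‖ = 0.3228
dividing the unrounded norms, ‖Δx‖/‖x‖ = 0.0032
tightness: 0.0032 against a bound of 0.3609 (unrounded ratio ≈ 0.0090)


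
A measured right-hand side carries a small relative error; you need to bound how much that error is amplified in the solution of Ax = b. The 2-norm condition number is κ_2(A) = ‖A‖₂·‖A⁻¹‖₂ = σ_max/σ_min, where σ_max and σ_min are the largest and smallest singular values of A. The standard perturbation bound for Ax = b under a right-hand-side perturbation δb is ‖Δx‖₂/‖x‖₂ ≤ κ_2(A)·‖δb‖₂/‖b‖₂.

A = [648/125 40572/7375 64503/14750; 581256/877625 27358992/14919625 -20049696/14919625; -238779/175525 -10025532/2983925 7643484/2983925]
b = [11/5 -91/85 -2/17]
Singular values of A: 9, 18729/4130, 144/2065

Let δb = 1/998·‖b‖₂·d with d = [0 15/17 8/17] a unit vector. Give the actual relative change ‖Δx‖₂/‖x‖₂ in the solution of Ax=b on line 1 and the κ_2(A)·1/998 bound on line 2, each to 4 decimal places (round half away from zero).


0.0025
0.1293

largest singular value 9, smallest 144/2065
κ = σ_max/σ_min = 9/(144/2065) = 129.0625
worst-case relative error ≤ 129.0625 × 1/998 = 0.1293
solve Ax = b  →  x = [11.6056 -7.5388 -3.7708]
2-norm of b is 2.4495; of x, 14.3437
re-solving with b+δb shifts x by Δx of norm 0.0352
realised ‖Δx‖/‖x‖ = 0.0025
so the bound overstates the realised error by a factor of ≈ 52.7021 (computed from the unrounded values)


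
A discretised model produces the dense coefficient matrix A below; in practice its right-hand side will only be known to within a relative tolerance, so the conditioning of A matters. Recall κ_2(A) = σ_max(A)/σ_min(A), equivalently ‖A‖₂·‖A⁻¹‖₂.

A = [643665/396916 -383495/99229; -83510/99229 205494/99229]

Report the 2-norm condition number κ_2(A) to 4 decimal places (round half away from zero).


213.2750

AᵀA = [1819679425/545129104 -1091645415/136282276; -1091645415/136282276 655004149/34070569]; tr = 72779561/3225616, det = 9025/806404
eigenvalues of AᵀA: λ = (tr ± √(tr²−4·det))/2 = 361/16, 100/201601
κ_2(A) = √(λ_max/λ_min) = √((361/16) / (100/201601)) = 213.2750


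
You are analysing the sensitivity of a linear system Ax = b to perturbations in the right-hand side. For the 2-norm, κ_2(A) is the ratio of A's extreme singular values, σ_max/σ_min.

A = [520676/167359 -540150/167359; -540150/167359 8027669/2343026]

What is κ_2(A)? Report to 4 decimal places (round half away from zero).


174.1250

M = AᵀA = [669281236/33304441 -4918875975/233131087; -4918875975/233131087 144624049921/6527670436]. tr(M)=327946697/7761796, det(M)=114244/1940449
solving λ² − 327946697/7761796·λ + 114244/1940449 = 0 gives λ = 169/4, 2704/1940449
σ_max=√(169/4)=(13/2), σ_min=√(2704/1940449)=(52/1393) → κ = 174.1250


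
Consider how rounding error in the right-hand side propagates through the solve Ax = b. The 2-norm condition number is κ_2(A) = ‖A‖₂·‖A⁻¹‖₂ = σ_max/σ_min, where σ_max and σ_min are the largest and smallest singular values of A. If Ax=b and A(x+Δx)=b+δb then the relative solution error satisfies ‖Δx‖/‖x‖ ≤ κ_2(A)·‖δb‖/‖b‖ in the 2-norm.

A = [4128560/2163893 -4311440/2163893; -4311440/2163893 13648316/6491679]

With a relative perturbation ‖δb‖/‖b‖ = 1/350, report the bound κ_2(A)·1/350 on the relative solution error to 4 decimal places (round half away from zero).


form AᵀA = [42370419200/5567696689 -133464936640/16703090067; -133464936640/16703090067 420419932816/50109270201] with trace 953333776/59582961 and determinant 102400/59582961
eigenvalues of AᵀA: λ = (tr ± √(tr²−4·det))/2 = 16, 6400/59582961
κ_2(A) = √(λ_max/λ_min) = √(16 / (6400/59582961)) = 385.9500
perturbation bound = 385.9500·1/350 = 1.1027

1.1027


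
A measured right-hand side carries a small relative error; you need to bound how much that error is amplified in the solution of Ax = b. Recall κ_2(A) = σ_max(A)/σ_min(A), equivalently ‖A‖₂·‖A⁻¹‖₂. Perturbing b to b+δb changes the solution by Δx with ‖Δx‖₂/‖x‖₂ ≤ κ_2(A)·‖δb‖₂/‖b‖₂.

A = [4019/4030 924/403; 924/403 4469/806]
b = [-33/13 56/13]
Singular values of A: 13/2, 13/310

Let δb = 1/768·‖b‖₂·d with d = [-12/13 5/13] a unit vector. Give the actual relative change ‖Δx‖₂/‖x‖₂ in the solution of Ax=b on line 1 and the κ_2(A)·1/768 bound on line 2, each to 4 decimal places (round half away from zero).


σ_max = 13/2, σ_min = 13/310
κ_2(A) = (13/2) / (13/310) = 155.0000
perturbation bound = 155.0000·1/768 = 0.2018
solve Ax = b  →  x = [-87.8698 37.1124]
‖b‖ = 5.0000, ‖x‖ = 95.3857
with δb = [-0.0060 0.0025], A·Δx = δb → ‖Δx‖ = 0.1552
dividing the unrounded norms, ‖Δx‖/‖x‖ = 0.0016
so the bound overstates the realised error by a factor of ≈ 124.0015 (computed from the unrounded values)

0.0016
0.2018


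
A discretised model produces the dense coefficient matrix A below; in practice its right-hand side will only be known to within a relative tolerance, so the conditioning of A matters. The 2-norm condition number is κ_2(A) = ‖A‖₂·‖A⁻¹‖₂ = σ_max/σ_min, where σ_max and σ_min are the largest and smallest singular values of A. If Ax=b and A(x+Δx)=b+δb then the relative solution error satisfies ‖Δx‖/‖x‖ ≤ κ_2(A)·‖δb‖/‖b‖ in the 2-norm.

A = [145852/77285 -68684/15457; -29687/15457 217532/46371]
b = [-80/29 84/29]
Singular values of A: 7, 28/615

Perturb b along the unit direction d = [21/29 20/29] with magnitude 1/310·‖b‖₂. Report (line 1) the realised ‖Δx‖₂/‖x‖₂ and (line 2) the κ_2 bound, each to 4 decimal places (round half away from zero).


0.4960
0.4960

largest singular value 7, smallest 28/615
κ_2(A) = 7 / (28/615) = 153.7500
perturbation bound = 153.7500·1/310 = 0.4960
solve Ax = b  →  x = [-0.2198 0.5275]
‖b‖₂ = 4.0000 and ‖x‖₂ = 0.5714
δb = ε·‖b‖·d = [0.0093 0.0089]; solving A·Δx = δb gives ‖Δx‖ = 0.2834
relative error = 0.4960
tightness: 0.4960 against a bound of 0.4960; the bound is attained (ratio 1)


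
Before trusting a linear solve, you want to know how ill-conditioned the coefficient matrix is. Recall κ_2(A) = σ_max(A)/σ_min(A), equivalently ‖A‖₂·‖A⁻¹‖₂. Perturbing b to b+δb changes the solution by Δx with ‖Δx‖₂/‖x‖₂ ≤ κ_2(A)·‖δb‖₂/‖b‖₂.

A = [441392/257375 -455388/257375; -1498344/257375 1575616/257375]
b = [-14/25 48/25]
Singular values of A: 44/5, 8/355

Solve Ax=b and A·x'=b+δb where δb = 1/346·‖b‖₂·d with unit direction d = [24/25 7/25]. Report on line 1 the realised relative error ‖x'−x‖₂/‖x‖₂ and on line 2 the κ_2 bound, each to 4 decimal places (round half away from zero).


σ_max = 44/5, σ_min = 8/355
κ = σ_max/σ_min = (44/5)/(8/355) = 390.5000
perturbation bound = 390.5000·1/346 = 1.1286
solve Ax = b  →  x = [-0.1567 0.1646]
‖b‖₂ = 2.0000 and ‖x‖₂ = 0.2273
Δx = A⁻¹·δb where δb = 1/346·2.0000·d; ‖Δx‖ = 0.2565
relative error = 1.1286
tightness: 1.1286 against a bound of 1.1286; the bound is attained (ratio 1)

1.1286
1.1286


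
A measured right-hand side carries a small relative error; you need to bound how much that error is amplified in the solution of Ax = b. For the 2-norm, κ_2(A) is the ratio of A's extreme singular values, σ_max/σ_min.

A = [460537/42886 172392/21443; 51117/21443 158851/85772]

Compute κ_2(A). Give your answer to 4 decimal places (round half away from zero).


AᵀA = [132389125/1094116 99289575/1094116; 99289575/1094116 297880825/4376464]; tr = 827437325/4376464, det = 9150625/17505856
char-poly roots: 3025/16 and 3025/1094116
so κ_2 = √((3025/16) / (3025/1094116)) = 261.5000

261.5000
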